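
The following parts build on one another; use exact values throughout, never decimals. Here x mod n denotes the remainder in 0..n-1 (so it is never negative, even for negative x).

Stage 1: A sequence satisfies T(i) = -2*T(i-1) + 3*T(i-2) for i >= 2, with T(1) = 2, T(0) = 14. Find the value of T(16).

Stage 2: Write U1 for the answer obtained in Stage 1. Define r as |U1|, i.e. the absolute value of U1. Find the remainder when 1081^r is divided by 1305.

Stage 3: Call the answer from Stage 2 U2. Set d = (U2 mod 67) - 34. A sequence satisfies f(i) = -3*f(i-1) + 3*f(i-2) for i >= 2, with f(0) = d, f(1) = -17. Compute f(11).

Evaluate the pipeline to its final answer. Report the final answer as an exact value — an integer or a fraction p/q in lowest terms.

Stage 1: T(2) = -2*(2) + 3*(14) = 38; iterating: T(2)=38, T(3)=-70, T(4)=254, T(5)=-718, T(6)=2198, T(7)=-6550, T(8)=19694, T(9)=-59038, T(10)=177158, T(11)=-531430, T(12)=1594334, T(13)=-4782958, T(14)=14348918, T(15)=-43046710, T(16)=129140174; answer 129140174
Stage 2: U1 = 129140174; r = 129140174; squarings mod 1305: 1081^1=1081, 1081^2=586, 1081^4=181, 1081^8=136, 1081^16=226, 1081^32=181, 1081^64=136, 1081^128=226, 1081^256=181, 1081^512=136, 1081^1024=226, 1081^2048=181, 1081^4096=136, 1081^8192=226, 1081^16384=181, 1081^32768=136, 1081^65536=226, 1081^131072=181, 1081^262144=136, 1081^524288=226, 1081^1048576=181, 1081^2097152=136, 1081^4194304=226, 1081^8388608=181, 1081^16777216=136, 1081^33554432=226, 1081^67108864=181; 1081^129140174 = 1081^2 * 1081^4 * 1081^8 * 1081^64 * 1081^128 * 1081^256 * 1081^1024 * 1081^32768 * 1081^131072 * 1081^1048576 * 1081^2097152 * 1081^8388608 * 1081^16777216 * 1081^33554432 * 1081^67108864 = 586 (mod 1305); answer 586
Stage 3: U2 = 586; d = 16; f(2) = -3*(-17) + 3*(16) = 99; iterating: f(2)=99, f(3)=-348, f(4)=1341, f(5)=-5067, f(6)=19224, f(7)=-72873, f(8)=276291, f(9)=-1047492, f(10)=3971349, f(11)=-15056523; answer -15056523

-15056523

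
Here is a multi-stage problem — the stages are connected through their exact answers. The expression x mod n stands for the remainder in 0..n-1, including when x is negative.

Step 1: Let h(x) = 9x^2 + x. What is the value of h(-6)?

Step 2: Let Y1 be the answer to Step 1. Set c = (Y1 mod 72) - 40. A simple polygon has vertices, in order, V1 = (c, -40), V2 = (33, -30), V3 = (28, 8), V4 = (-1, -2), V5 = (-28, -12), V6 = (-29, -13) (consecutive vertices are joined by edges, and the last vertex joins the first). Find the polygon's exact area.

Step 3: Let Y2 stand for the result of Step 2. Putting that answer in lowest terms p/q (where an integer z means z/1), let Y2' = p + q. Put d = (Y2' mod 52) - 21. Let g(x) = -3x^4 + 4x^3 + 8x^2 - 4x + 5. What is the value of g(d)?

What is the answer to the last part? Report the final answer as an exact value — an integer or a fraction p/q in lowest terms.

Step 1: 9*(-6)^2 + 1*(-6)^1 = (324) + (-6) = 318; answer 318
Step 2: Y1 = 318; c = -10; cross terms: (-10*-30 - 33*-40)=1620, (33*8 - 28*-30)=1104, (28*-2 - -1*8)=-48, (-1*-12 - -28*-2)=-44, (-28*-13 - -29*-12)=16, (-29*-40 - -10*-13)=1030; twice the area = |3678| = 3678; area = 1839; answer 1839
Step 3: Y2 = 1839; threaded value p + q = 1840; d = -1; -3*(-1)^4 + 4*(-1)^3 + 8*(-1)^2 - 4*(-1)^1 + 5 = (-3) + (-4) + (8) + (4) + (5) = 10; answer 10

10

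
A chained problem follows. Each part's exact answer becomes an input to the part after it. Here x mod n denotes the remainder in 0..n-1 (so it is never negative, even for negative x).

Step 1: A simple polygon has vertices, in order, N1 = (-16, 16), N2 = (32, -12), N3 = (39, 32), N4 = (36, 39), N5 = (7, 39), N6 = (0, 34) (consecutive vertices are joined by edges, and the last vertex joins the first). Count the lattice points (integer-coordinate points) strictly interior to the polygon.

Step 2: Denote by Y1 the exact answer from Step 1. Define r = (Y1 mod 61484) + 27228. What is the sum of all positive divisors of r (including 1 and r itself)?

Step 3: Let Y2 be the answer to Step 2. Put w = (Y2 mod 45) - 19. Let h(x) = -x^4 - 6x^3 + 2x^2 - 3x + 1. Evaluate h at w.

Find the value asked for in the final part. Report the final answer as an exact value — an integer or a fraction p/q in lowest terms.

Step 1: cross terms: (-16*-12 - 32*16)=-320, (32*32 - 39*-12)=1492, (39*39 - 36*32)=369, (36*39 - 7*39)=1131, (7*34 - 0*39)=238, (0*16 - -16*34)=544; twice the area = |3454| = 3454; area = 1727; boundary points = 4 + 1 + 1 + 29 + 1 + 2 = 38; strictly interior points = area - boundary/2 + 1 = 1709; answer 1709
Step 2: Y1 = 1709; r = 28937; 28937 = 19 * 1523; sigma = (1 + 19) * (1 + 1523) = 20 * 1524 = 30480; answer 30480
Step 3: Y2 = 30480; w = -4; -1*(-4)^4 - 6*(-4)^3 + 2*(-4)^2 - 3*(-4)^1 + 1 = (-256) + (384) + (32) + (12) + (1) = 173; answer 173

173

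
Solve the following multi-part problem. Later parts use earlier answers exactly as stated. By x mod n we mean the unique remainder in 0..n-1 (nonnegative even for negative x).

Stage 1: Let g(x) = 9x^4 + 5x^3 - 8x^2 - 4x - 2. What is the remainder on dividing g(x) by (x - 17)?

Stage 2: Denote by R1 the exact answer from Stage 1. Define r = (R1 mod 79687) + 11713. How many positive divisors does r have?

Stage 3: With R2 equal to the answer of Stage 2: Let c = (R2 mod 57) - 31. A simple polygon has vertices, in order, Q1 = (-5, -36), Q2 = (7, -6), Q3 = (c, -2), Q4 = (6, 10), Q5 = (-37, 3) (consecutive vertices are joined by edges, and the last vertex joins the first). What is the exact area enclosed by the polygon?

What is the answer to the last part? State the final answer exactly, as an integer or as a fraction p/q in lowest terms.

Stage 1: remainder = value at the root: 9*(17)^4 + 5*(17)^3 - 8*(17)^2 - 4*(17)^1 - 2 = (751689) + (24565) + (-2312) + (-68) + (-2) = 773872; answer 773872
Stage 2: R1 = 773872; r = 68402; 68402 = 2 * 23 * 1487; number of divisors = (1+1) * (1+1) * (1+1) = 8; answer 8
Stage 3: R2 = 8; c = -23; cross terms: (-5*-6 - 7*-36)=282, (7*-2 - -23*-6)=-152, (-23*10 - 6*-2)=-218, (6*3 - -37*10)=388, (-37*-36 - -5*3)=1347; twice the area = |1647| = 1647; area = 1647/2; answer 1647/2

1647/2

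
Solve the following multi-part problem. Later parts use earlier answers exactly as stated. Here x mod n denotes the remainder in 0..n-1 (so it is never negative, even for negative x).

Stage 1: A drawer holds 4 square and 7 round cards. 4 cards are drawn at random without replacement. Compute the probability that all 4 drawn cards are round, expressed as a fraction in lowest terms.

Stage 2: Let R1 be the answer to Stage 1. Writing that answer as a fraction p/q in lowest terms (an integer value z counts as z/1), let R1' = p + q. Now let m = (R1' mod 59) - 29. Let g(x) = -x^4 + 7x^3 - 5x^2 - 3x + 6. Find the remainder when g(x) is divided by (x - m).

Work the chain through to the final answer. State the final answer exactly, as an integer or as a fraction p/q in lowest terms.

-75324

Stage 1: total draws C(11,4) = 330; favorable C(7,4) = 35; P = 7/66; answer 7/66
Stage 2: R1 = 7/66; threaded value p + q = 73; m = -15; remainder = value at the root: -1*(-15)^4 + 7*(-15)^3 - 5*(-15)^2 - 3*(-15)^1 + 6 = (-50625) + (-23625) + (-1125) + (45) + (6) = -75324; answer -75324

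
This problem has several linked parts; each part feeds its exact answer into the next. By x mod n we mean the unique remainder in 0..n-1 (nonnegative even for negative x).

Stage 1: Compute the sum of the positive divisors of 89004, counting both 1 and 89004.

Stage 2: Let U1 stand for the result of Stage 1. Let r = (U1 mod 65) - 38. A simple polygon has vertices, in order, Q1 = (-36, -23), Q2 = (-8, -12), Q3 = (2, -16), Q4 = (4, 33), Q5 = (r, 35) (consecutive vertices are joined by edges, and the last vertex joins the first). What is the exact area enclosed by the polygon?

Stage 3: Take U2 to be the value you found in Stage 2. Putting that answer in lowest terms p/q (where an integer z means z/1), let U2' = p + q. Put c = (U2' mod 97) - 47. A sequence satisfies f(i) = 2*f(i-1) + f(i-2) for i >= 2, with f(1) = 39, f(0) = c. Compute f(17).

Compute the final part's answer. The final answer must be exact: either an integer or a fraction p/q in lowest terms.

Stage 1: 89004 = 2^2 * 3 * 7417; sigma = (1 + 2 + 4) * (1 + 3) * (1 + 7417) = 7 * 4 * 7418 = 207704; answer 207704
Stage 2: U1 = 207704; r = -9; cross terms: (-36*-12 - -8*-23)=248, (-8*-16 - 2*-12)=152, (2*33 - 4*-16)=130, (4*35 - -9*33)=437, (-9*-23 - -36*35)=1467; twice the area = |2434| = 2434; area = 1217; answer 1217
Stage 3: U2 = 1217; threaded value p + q = 1218; c = 7; f(2) = 2*(39) + 1*(7) = 85; iterating: f(2)=85, f(3)=209, f(4)=503, f(5)=1215, f(6)=2933, f(7)=7081, f(8)=17095, f(9)=41271, f(10)=99637, f(11)=240545, f(12)=580727, f(13)=1401999, f(14)=3384725, f(15)=8171449, f(16)=19727623, f(17)=47626695; answer 47626695

47626695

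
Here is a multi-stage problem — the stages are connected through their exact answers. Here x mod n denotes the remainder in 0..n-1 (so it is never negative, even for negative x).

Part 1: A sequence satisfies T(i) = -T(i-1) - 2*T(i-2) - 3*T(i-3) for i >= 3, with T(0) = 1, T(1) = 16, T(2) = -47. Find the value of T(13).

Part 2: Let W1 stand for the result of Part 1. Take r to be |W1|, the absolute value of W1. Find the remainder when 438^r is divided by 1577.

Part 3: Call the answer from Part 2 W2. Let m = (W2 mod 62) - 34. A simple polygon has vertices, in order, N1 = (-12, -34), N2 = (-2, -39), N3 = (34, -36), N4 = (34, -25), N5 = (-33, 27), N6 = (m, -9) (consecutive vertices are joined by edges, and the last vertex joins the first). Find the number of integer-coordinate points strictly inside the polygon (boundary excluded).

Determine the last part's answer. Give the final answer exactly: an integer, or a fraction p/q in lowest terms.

Part 1: T(3) = -1*(-47) - 2*(16) - 3*(1) = 12; iterating: T(3)=12, T(4)=34, T(5)=83, T(6)=-187, T(7)=-81, T(8)=206, T(9)=517, T(10)=-686, T(11)=-966, T(12)=787, T(13)=3203; answer 3203
Part 2: W1 = 3203; r = 3203; squarings mod 1577: 438^1=438, 438^2=1027, 438^4=1293, 438^8=229, 438^16=400, 438^32=723, 438^64=742, 438^128=191, 438^256=210, 438^512=1521, 438^1024=1559, 438^2048=324; 438^3203 = 438^1 * 438^2 * 438^128 * 438^1024 * 438^2048 = 191 (mod 1577); answer 191
Part 3: W2 = 191; m = -29; cross terms: (-12*-39 - -2*-34)=400, (-2*-36 - 34*-39)=1398, (34*-25 - 34*-36)=374, (34*27 - -33*-25)=93, (-33*-9 - -29*27)=1080, (-29*-34 - -12*-9)=878; twice the area = |4223| = 4223; area = 4223/2; boundary points = 5 + 3 + 11 + 1 + 4 + 1 = 25; strictly interior points = area - boundary/2 + 1 = 2100; answer 2100

2100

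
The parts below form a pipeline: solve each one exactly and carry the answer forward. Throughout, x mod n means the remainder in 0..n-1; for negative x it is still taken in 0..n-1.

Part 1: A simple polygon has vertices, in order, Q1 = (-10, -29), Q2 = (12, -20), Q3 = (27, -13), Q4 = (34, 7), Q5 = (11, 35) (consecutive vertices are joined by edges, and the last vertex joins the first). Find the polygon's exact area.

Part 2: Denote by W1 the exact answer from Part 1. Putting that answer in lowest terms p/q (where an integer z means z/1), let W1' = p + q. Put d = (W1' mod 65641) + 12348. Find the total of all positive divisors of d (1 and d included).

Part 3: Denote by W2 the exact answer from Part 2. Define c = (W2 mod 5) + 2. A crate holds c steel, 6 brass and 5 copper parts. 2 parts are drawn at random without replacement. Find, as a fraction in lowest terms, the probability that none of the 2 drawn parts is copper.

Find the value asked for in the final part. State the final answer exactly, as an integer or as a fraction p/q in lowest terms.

14/39

Part 1: cross terms: (-10*-20 - 12*-29)=548, (12*-13 - 27*-20)=384, (27*7 - 34*-13)=631, (34*35 - 11*7)=1113, (11*-29 - -10*35)=31; twice the area = |2707| = 2707; area = 2707/2; answer 2707/2
Part 2: W1 = 2707/2; threaded value p + q = 2709; d = 15057; 15057 = 3^2 * 7 * 239; sigma = (1 + 3 + 9) * (1 + 7) * (1 + 239) = 13 * 8 * 240 = 24960; answer 24960
Part 3: W2 = 24960; c = 2; total draws C(13,2) = 78; favorable C(8,2) = 28; P = 14/39; answer 14/39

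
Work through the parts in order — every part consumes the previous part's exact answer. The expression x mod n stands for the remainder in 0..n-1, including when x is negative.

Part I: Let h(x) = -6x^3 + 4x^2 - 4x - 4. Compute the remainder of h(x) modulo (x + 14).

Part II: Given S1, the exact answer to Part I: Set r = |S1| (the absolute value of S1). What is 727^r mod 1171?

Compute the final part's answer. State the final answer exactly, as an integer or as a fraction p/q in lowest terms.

Part I: remainder = value at the root: -6*(-14)^3 + 4*(-14)^2 - 4*(-14)^1 - 4 = (16464) + (784) + (56) + (-4) = 17300; answer 17300
Part II: S1 = 17300; r = 17300; squarings mod 1171: 727^1=727, 727^2=408, 727^4=182, 727^8=336, 727^16=480, 727^32=884, 727^64=399, 727^128=1116, 727^256=683, 727^512=431, 727^1024=743, 727^2048=508, 727^4096=444, 727^8192=408, 727^16384=182; 727^17300 = 727^4 * 727^16 * 727^128 * 727^256 * 727^512 * 727^16384 = 59 (mod 1171); answer 59

59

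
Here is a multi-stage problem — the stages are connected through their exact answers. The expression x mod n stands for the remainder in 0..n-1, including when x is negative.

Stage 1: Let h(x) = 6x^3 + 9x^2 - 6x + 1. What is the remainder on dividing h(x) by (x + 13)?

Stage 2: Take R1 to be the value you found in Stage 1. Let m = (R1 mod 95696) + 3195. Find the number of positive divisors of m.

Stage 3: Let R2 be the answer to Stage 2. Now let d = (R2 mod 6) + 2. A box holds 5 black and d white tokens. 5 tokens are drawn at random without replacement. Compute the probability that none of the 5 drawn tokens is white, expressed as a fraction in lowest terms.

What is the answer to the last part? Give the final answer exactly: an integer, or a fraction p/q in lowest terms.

Stage 1: remainder = value at the root: 6*(-13)^3 + 9*(-13)^2 - 6*(-13)^1 + 1 = (-13182) + (1521) + (78) + (1) = -11582; answer -11582
Stage 2: R1 = -11582; m = 87309; 87309 = 3^2 * 89 * 109; number of divisors = (2+1) * (1+1) * (1+1) = 12; answer 12
Stage 3: R2 = 12; d = 2; total draws C(7,5) = 21; favorable C(5,5) = 1; P = 1/21; answer 1/21

1/21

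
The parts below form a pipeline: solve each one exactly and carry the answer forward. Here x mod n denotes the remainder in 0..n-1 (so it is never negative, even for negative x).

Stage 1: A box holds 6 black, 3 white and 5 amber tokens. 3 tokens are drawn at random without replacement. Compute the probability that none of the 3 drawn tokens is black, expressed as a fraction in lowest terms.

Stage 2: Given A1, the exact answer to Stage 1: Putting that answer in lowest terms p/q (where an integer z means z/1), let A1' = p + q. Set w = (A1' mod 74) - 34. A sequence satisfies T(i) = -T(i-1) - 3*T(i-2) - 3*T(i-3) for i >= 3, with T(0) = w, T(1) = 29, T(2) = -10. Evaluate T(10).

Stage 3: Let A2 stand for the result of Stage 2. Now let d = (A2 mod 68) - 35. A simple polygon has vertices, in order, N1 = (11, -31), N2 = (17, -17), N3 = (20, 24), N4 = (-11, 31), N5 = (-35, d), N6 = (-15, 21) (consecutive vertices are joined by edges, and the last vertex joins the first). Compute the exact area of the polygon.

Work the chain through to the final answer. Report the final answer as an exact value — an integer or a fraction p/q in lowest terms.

Stage 1: total draws C(14,3) = 364; favorable C(8,3) = 56; P = 2/13; answer 2/13
Stage 2: A1 = 2/13; threaded value p + q = 15; w = -19; T(3) = -1*(-10) - 3*(29) - 3*(-19) = -20; iterating: T(3)=-20, T(4)=-37, T(5)=127, T(6)=44, T(7)=-314, T(8)=-199, T(9)=1009, T(10)=530; answer 530
Stage 3: A2 = 530; d = 19; cross terms: (11*-17 - 17*-31)=340, (17*24 - 20*-17)=748, (20*31 - -11*24)=884, (-11*19 - -35*31)=876, (-35*21 - -15*19)=-450, (-15*-31 - 11*21)=234; twice the area = |2632| = 2632; area = 1316; answer 1316

1316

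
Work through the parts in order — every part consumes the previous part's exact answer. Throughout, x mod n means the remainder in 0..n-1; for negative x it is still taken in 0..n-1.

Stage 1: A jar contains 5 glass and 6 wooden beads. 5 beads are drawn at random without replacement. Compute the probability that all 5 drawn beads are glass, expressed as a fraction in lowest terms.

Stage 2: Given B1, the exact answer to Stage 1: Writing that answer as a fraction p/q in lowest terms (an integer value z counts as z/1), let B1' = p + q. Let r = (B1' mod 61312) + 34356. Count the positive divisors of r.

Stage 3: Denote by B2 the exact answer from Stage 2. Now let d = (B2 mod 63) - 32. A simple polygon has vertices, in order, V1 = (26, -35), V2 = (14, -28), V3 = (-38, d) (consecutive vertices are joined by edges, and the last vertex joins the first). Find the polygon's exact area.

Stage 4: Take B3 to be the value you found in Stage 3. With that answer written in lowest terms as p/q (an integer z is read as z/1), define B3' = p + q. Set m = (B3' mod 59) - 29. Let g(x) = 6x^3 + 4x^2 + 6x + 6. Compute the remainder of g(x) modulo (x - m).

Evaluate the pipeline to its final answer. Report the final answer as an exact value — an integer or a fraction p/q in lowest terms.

-7562

Stage 1: total draws C(11,5) = 462; favorable C(5,5) = 1; P = 1/462; answer 1/462
Stage 2: B1 = 1/462; threaded value p + q = 463; r = 34819; 34819 is prime, so its only divisors are 1 and 34819; count = 2; answer 2
Stage 3: B2 = 2; d = -30; cross terms: (26*-28 - 14*-35)=-238, (14*-30 - -38*-28)=-1484, (-38*-35 - 26*-30)=2110; twice the area = |388| = 388; area = 194; answer 194
Stage 4: B3 = 194; threaded value p + q = 195; m = -11; remainder = value at the root: 6*(-11)^3 + 4*(-11)^2 + 6*(-11)^1 + 6 = (-7986) + (484) + (-66) + (6) = -7562; answer -7562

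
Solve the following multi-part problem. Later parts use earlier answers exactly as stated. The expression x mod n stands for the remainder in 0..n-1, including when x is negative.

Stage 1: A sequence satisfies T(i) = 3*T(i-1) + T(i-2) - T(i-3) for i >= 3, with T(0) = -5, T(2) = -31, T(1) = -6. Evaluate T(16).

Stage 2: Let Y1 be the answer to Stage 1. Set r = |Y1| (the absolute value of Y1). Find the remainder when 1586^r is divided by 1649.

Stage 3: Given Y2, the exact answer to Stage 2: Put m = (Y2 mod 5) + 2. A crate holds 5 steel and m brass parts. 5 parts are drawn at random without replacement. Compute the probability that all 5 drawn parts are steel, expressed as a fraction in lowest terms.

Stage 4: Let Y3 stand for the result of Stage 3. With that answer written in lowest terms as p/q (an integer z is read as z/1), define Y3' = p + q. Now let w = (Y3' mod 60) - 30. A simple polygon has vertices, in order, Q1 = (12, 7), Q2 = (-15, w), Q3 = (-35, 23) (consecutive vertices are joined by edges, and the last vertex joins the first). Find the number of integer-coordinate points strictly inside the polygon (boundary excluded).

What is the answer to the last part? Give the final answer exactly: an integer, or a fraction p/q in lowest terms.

919

Stage 1: T(3) = 3*(-31) + 1*(-6) - 1*(-5) = -94; iterating: T(3)=-94, T(4)=-307, T(5)=-984, T(6)=-3165, T(7)=-10172, T(8)=-32697, T(9)=-105098, T(10)=-337819, T(11)=-1085858, T(12)=-3490295, T(13)=-11218924, T(14)=-36061209, T(15)=-115912256, T(16)=-372579053; answer -372579053
Stage 2: Y1 = -372579053; r = 372579053; squarings mod 1649: 1586^1=1586, 1586^2=671, 1586^4=64, 1586^8=798, 1586^16=290, 1586^32=1, 1586^64=1, 1586^128=1, 1586^256=1, 1586^512=1, 1586^1024=1, 1586^2048=1, 1586^4096=1, 1586^8192=1, 1586^16384=1, 1586^32768=1, 1586^65536=1, 1586^131072=1, 1586^262144=1, 1586^524288=1, 1586^1048576=1, 1586^2097152=1, 1586^4194304=1, 1586^8388608=1, 1586^16777216=1, 1586^33554432=1, 1586^67108864=1, 1586^134217728=1, 1586^268435456=1; 1586^372579053 = 1586^1 * 1586^4 * 1586^8 * 1586^32 * 1586^64 * 1586^128 * 1586^512 * 1586^2048 * 1586^4096 * 1586^65536 * 1586^262144 * 1586^1048576 * 1586^2097152 * 1586^33554432 * 1586^67108864 * 1586^268435456 = 1312 (mod 1649); answer 1312
Stage 3: Y2 = 1312; m = 4; total draws C(9,5) = 126; favorable C(5,5) = 1; P = 1/126; answer 1/126
Stage 4: Y3 = 1/126; threaded value p + q = 127; w = -23; cross terms: (12*-23 - -15*7)=-171, (-15*23 - -35*-23)=-1150, (-35*7 - 12*23)=-521; twice the area = |-1842| = 1842; area = 921; boundary points = 3 + 2 + 1 = 6; strictly interior points = area - boundary/2 + 1 = 919; answer 919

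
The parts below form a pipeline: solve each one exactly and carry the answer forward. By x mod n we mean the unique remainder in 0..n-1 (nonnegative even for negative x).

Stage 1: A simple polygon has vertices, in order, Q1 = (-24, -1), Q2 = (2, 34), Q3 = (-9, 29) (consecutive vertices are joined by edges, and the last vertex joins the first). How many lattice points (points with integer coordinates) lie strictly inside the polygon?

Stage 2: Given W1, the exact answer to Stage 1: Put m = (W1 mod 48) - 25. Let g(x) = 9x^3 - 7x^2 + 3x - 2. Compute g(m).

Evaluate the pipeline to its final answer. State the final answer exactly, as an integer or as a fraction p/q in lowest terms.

-21

Stage 1: cross terms: (-24*34 - 2*-1)=-814, (2*29 - -9*34)=364, (-9*-1 - -24*29)=705; twice the area = |255| = 255; area = 255/2; boundary points = 1 + 1 + 15 = 17; strictly interior points = area - boundary/2 + 1 = 120; answer 120
Stage 2: W1 = 120; m = -1; 9*(-1)^3 - 7*(-1)^2 + 3*(-1)^1 - 2 = (-9) + (-7) + (-3) + (-2) = -21; answer -21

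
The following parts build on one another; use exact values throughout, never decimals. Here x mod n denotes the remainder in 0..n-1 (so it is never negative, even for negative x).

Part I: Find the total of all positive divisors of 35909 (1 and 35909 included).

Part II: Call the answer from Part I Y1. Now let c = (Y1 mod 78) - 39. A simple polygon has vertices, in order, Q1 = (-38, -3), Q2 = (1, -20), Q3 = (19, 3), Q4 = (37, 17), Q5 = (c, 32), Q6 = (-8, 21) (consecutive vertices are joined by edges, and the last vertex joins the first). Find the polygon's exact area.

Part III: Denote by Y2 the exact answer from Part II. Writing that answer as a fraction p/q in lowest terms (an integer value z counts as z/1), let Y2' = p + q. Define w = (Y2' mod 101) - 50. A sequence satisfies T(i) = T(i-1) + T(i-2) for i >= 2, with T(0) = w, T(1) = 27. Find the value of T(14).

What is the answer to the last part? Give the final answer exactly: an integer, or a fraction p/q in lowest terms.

Part I: 35909 = 149 * 241; sigma = (1 + 149) * (1 + 241) = 150 * 242 = 36300; answer 36300
Part II: Y1 = 36300; c = -9; cross terms: (-38*-20 - 1*-3)=763, (1*3 - 19*-20)=383, (19*17 - 37*3)=212, (37*32 - -9*17)=1337, (-9*21 - -8*32)=67, (-8*-3 - -38*21)=822; twice the area = |3584| = 3584; area = 1792; answer 1792
Part III: Y2 = 1792; threaded value p + q = 1793; w = 26; T(2) = 1*(27) + 1*(26) = 53; iterating: T(2)=53, T(3)=80, T(4)=133, T(5)=213, T(6)=346, T(7)=559, T(8)=905, T(9)=1464, T(10)=2369, T(11)=3833, T(12)=6202, T(13)=10035, T(14)=16237; answer 16237

16237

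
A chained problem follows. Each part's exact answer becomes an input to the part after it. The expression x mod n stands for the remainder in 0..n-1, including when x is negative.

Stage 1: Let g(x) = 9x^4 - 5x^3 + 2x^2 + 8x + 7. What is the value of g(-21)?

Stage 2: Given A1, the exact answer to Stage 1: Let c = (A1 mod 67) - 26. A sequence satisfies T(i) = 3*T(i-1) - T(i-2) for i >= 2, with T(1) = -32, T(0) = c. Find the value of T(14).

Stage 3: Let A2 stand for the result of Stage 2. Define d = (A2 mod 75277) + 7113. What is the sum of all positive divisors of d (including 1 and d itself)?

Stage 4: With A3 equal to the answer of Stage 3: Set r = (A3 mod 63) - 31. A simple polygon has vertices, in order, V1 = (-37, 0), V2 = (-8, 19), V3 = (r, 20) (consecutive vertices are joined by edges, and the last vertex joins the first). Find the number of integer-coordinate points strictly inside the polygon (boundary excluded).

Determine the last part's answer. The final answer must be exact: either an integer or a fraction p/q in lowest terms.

90

Stage 1: 9*(-21)^4 - 5*(-21)^3 + 2*(-21)^2 + 8*(-21)^1 + 7 = (1750329) + (46305) + (882) + (-168) + (7) = 1797355; answer 1797355
Stage 2: A1 = 1797355; c = -13; T(2) = 3*(-32) - 1*(-13) = -83; iterating: T(2)=-83, T(3)=-217, T(4)=-568, T(5)=-1487, T(6)=-3893, T(7)=-10192, T(8)=-26683, T(9)=-69857, T(10)=-182888, T(11)=-478807, T(12)=-1253533, T(13)=-3281792, T(14)=-8591843; answer -8591843
Stage 3: A2 = -8591843; d = 72125; 72125 = 5^3 * 577; sigma = (1 + 5 + 25 + 125) * (1 + 577) = 156 * 578 = 90168; answer 90168
Stage 4: A3 = 90168; r = -16; cross terms: (-37*19 - -8*0)=-703, (-8*20 - -16*19)=144, (-16*0 - -37*20)=740; twice the area = |181| = 181; area = 181/2; boundary points = 1 + 1 + 1 = 3; strictly interior points = area - boundary/2 + 1 = 90; answer 90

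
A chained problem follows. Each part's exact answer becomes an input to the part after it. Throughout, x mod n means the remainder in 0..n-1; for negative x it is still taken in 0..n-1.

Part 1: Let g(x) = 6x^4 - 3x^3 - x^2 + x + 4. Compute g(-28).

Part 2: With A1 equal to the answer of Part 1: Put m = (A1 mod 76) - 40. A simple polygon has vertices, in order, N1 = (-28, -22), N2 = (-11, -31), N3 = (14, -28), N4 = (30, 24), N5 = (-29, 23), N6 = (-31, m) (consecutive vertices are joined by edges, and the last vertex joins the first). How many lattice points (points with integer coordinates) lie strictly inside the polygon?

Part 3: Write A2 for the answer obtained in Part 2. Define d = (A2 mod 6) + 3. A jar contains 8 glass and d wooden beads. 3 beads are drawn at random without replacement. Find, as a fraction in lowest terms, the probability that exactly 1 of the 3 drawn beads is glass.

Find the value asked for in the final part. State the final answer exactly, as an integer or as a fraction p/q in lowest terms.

12/55

Part 1: 6*(-28)^4 - 3*(-28)^3 - 1*(-28)^2 + 1*(-28)^1 + 4 = (3687936) + (65856) + (-784) + (-28) + (4) = 3752984; answer 3752984
Part 2: A1 = 3752984; m = -12; cross terms: (-28*-31 - -11*-22)=626, (-11*-28 - 14*-31)=742, (14*24 - 30*-28)=1176, (30*23 - -29*24)=1386, (-29*-12 - -31*23)=1061, (-31*-22 - -28*-12)=346; twice the area = |5337| = 5337; area = 5337/2; boundary points = 1 + 1 + 4 + 1 + 1 + 1 = 9; strictly interior points = area - boundary/2 + 1 = 2665; answer 2665
Part 3: A2 = 2665; d = 4; total draws C(12,3) = 220; favorable C(8,1)*C(4,2) = 48; P = 12/55; answer 12/55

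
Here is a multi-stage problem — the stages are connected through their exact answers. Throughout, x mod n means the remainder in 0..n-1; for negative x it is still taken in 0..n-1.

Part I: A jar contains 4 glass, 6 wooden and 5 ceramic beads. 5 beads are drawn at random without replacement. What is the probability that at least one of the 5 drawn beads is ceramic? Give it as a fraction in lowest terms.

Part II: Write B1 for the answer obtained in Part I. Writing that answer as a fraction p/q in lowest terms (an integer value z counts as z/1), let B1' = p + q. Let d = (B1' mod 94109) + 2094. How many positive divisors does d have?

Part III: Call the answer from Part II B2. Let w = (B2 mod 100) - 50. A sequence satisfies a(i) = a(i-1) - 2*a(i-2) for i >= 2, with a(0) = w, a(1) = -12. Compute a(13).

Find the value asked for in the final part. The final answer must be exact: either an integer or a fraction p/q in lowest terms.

3252

Part I: total draws C(15,5) = 3003; complement C(10,5) = 252; favorable 3003 - 252 = 2751; P = 131/143; answer 131/143
Part II: B1 = 131/143; threaded value p + q = 274; d = 2368; 2368 = 2^6 * 37; number of divisors = (6+1) * (1+1) = 14; answer 14
Part III: B2 = 14; w = -36; a(2) = 1*(-12) - 2*(-36) = 60; iterating: a(2)=60, a(3)=84, a(4)=-36, a(5)=-204, a(6)=-132, a(7)=276, a(8)=540, a(9)=-12, a(10)=-1092, a(11)=-1068, a(12)=1116, a(13)=3252; answer 3252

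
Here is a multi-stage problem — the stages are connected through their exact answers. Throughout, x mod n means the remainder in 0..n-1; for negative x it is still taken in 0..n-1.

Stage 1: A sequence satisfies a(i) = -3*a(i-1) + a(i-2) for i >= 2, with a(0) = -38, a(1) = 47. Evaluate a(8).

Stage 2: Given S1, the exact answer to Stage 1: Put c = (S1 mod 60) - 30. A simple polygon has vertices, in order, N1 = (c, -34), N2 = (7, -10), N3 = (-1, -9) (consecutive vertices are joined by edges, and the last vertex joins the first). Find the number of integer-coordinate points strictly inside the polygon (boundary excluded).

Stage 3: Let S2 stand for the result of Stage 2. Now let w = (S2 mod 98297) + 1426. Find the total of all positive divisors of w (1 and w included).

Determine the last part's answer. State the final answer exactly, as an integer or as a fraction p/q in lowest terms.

Stage 1: a(2) = -3*(47) + 1*(-38) = -179; iterating: a(2)=-179, a(3)=584, a(4)=-1931, a(5)=6377, a(6)=-21062, a(7)=69563, a(8)=-229751; answer -229751
Stage 2: S1 = -229751; c = 19; cross terms: (19*-10 - 7*-34)=48, (7*-9 - -1*-10)=-73, (-1*-34 - 19*-9)=205; twice the area = |180| = 180; area = 90; boundary points = 12 + 1 + 5 = 18; strictly interior points = area - boundary/2 + 1 = 82; answer 82
Stage 3: S2 = 82; w = 1508; 1508 = 2^2 * 13 * 29; sigma = (1 + 2 + 4) * (1 + 13) * (1 + 29) = 7 * 14 * 30 = 2940; answer 2940

2940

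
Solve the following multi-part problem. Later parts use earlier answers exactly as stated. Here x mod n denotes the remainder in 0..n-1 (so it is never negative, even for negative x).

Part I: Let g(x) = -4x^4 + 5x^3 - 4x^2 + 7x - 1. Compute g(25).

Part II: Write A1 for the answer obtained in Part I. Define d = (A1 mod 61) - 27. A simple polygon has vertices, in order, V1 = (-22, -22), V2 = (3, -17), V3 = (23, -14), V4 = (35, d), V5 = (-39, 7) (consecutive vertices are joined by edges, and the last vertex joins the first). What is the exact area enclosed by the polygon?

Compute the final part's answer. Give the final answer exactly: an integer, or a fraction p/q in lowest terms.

Part I: -4*(25)^4 + 5*(25)^3 - 4*(25)^2 + 7*(25)^1 - 1 = (-1562500) + (78125) + (-2500) + (175) + (-1) = -1486701; answer -1486701
Part II: A1 = -1486701; d = 25; cross terms: (-22*-17 - 3*-22)=440, (3*-14 - 23*-17)=349, (23*25 - 35*-14)=1065, (35*7 - -39*25)=1220, (-39*-22 - -22*7)=1012; twice the area = |4086| = 4086; area = 2043; answer 2043

2043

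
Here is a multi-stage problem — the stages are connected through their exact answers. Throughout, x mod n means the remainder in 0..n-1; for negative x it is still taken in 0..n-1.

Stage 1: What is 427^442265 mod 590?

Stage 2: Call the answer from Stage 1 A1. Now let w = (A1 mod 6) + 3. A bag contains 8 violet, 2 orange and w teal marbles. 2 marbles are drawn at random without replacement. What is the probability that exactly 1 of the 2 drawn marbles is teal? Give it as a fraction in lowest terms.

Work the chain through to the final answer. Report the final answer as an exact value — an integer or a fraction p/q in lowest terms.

Stage 1: squarings mod 590: 427^1=427, 427^2=19, 427^4=361, 427^8=521, 427^16=41, 427^32=501, 427^64=251, 427^128=461, 427^256=121, 427^512=481, 427^1024=81, 427^2048=71, 427^4096=321, 427^8192=381, 427^16384=21, 427^32768=441, 427^65536=371, 427^131072=171, 427^262144=331; 427^442265 = 427^1 * 427^8 * 427^16 * 427^128 * 427^256 * 427^512 * 427^1024 * 427^2048 * 427^4096 * 427^8192 * 427^32768 * 427^131072 * 427^262144 = 437 (mod 590); answer 437
Stage 2: A1 = 437; w = 8; total draws C(18,2) = 153; favorable C(8,1)*C(10,1) = 80; P = 80/153; answer 80/153

80/153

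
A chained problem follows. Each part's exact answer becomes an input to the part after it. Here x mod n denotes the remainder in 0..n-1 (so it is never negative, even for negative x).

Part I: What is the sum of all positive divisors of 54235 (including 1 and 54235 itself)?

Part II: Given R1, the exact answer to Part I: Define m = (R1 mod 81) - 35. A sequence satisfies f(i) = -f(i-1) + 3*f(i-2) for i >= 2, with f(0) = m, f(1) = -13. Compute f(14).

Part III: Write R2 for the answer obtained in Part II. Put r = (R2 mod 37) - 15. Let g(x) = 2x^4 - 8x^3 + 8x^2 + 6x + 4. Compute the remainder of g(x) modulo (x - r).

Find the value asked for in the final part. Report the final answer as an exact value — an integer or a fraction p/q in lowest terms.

Part I: 54235 = 5 * 10847; sigma = (1 + 5) * (1 + 10847) = 6 * 10848 = 65088; answer 65088
Part II: R1 = 65088; m = 10; f(2) = -1*(-13) + 3*(10) = 43; iterating: f(2)=43, f(3)=-82, f(4)=211, f(5)=-457, f(6)=1090, f(7)=-2461, f(8)=5731, f(9)=-13114, f(10)=30307, f(11)=-69649, f(12)=160570, f(13)=-369517, f(14)=851227; answer 851227
Part III: R2 = 851227; r = -10; remainder = value at the root: 2*(-10)^4 - 8*(-10)^3 + 8*(-10)^2 + 6*(-10)^1 + 4 = (20000) + (8000) + (800) + (-60) + (4) = 28744; answer 28744

28744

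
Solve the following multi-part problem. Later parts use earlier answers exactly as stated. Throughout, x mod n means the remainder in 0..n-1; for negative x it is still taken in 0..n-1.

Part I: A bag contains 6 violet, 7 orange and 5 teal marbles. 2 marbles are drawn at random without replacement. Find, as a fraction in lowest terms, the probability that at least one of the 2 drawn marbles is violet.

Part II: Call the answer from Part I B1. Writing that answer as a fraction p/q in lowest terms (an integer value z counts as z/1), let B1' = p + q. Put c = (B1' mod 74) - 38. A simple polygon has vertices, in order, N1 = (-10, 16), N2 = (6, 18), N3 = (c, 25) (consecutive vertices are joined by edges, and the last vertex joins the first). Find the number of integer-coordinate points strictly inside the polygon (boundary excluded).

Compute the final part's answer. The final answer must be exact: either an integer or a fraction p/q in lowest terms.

93

Part I: total draws C(18,2) = 153; complement C(12,2) = 66; favorable 153 - 66 = 87; P = 29/51; answer 29/51
Part II: B1 = 29/51; threaded value p + q = 80; c = -32; cross terms: (-10*18 - 6*16)=-276, (6*25 - -32*18)=726, (-32*16 - -10*25)=-262; twice the area = |188| = 188; area = 94; boundary points = 2 + 1 + 1 = 4; strictly interior points = area - boundary/2 + 1 = 93; answer 93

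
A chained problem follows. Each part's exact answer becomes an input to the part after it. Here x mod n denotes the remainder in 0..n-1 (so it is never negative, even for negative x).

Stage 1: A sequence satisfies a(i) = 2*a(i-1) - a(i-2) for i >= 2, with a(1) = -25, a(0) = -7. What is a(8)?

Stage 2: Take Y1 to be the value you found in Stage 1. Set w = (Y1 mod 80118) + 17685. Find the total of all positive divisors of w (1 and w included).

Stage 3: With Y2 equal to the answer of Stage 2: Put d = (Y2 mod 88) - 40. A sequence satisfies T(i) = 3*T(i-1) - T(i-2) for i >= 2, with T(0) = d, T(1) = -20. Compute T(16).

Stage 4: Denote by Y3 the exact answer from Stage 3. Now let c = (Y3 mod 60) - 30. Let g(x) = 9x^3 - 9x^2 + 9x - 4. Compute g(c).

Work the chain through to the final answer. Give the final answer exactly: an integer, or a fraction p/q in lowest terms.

8186

Stage 1: a(2) = 2*(-25) - 1*(-7) = -43; iterating: a(2)=-43, a(3)=-61, a(4)=-79, a(5)=-97, a(6)=-115, a(7)=-133, a(8)=-151; answer -151
Stage 2: Y1 = -151; w = 97652; 97652 = 2^2 * 24413; sigma = (1 + 2 + 4) * (1 + 24413) = 7 * 24414 = 170898; answer 170898
Stage 3: Y2 = 170898; d = -38; T(2) = 3*(-20) - 1*(-38) = -22; iterating: T(2)=-22, T(3)=-46, T(4)=-116, T(5)=-302, T(6)=-790, T(7)=-2068, T(8)=-5414, T(9)=-14174, T(10)=-37108, T(11)=-97150, T(12)=-254342, T(13)=-665876, T(14)=-1743286, T(15)=-4563982, T(16)=-11948660; answer -11948660
Stage 4: Y3 = -11948660; c = 10; 9*(10)^3 - 9*(10)^2 + 9*(10)^1 - 4 = (9000) + (-900) + (90) + (-4) = 8186; answer 8186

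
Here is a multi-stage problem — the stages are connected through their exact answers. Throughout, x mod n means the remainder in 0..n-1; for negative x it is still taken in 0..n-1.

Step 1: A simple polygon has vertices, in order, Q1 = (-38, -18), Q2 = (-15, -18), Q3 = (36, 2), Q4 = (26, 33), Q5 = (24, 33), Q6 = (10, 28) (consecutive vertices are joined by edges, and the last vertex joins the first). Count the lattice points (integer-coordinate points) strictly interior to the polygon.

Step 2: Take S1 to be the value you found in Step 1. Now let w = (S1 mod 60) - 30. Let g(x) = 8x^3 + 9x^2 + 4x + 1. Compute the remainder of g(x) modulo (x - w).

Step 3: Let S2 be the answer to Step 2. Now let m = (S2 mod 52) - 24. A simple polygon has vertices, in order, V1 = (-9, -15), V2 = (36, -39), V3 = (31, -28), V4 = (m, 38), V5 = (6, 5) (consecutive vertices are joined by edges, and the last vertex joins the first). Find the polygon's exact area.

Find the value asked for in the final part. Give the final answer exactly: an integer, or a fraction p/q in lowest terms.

Step 1: cross terms: (-38*-18 - -15*-18)=414, (-15*2 - 36*-18)=618, (36*33 - 26*2)=1136, (26*33 - 24*33)=66, (24*28 - 10*33)=342, (10*-18 - -38*28)=884; twice the area = |3460| = 3460; area = 1730; boundary points = 23 + 1 + 1 + 2 + 1 + 2 = 30; strictly interior points = area - boundary/2 + 1 = 1716; answer 1716
Step 2: S1 = 1716; w = 6; remainder = value at the root: 8*(6)^3 + 9*(6)^2 + 4*(6)^1 + 1 = (1728) + (324) + (24) + (1) = 2077; answer 2077
Step 3: S2 = 2077; m = 25; cross terms: (-9*-39 - 36*-15)=891, (36*-28 - 31*-39)=201, (31*38 - 25*-28)=1878, (25*5 - 6*38)=-103, (6*-15 - -9*5)=-45; twice the area = |2822| = 2822; area = 1411; answer 1411

1411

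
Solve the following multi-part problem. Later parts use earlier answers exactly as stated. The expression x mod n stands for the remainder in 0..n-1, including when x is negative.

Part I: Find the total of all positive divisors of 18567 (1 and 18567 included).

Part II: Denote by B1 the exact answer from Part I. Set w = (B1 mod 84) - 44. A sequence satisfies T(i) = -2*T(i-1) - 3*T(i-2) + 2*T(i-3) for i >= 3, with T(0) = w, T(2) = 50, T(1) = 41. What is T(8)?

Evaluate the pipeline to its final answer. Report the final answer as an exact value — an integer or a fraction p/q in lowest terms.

Part I: 18567 = 3^2 * 2063; sigma = (1 + 3 + 9) * (1 + 2063) = 13 * 2064 = 26832; answer 26832
Part II: B1 = 26832; w = -8; T(3) = -2*(50) - 3*(41) + 2*(-8) = -239; iterating: T(3)=-239, T(4)=410, T(5)=-3, T(6)=-1702, T(7)=4233, T(8)=-3366; answer -3366

-3366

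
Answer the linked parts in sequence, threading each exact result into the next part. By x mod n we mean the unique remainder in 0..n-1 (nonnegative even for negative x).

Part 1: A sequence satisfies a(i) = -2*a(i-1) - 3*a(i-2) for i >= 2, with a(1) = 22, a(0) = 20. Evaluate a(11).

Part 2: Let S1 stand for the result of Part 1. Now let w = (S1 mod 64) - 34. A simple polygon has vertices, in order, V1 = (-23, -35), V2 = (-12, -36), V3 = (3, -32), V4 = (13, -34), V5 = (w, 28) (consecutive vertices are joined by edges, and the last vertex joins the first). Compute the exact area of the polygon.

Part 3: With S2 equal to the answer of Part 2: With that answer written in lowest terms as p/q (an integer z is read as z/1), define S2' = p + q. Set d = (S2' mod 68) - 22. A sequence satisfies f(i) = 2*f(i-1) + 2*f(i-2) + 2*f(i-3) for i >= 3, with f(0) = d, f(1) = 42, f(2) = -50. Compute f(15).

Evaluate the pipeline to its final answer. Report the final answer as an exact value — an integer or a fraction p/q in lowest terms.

Part 1: a(2) = -2*(22) - 3*(20) = -104; iterating: a(2)=-104, a(3)=142, a(4)=28, a(5)=-482, a(6)=880, a(7)=-314, a(8)=-2012, a(9)=4966, a(10)=-3896, a(11)=-7106; answer -7106
Part 2: S1 = -7106; w = 28; cross terms: (-23*-36 - -12*-35)=408, (-12*-32 - 3*-36)=492, (3*-34 - 13*-32)=314, (13*28 - 28*-34)=1316, (28*-35 - -23*28)=-336; twice the area = |2194| = 2194; area = 1097; answer 1097
Part 3: S2 = 1097; threaded value p + q = 1098; d = -12; f(3) = 2*(-50) + 2*(42) + 2*(-12) = -40; iterating: f(3)=-40, f(4)=-96, f(5)=-372, f(6)=-1016, f(7)=-2968, f(8)=-8712, f(9)=-25392, f(10)=-74144, f(11)=-216496, f(12)=-632064, f(13)=-1845408, f(14)=-5387936, f(15)=-15730816; answer -15730816

-15730816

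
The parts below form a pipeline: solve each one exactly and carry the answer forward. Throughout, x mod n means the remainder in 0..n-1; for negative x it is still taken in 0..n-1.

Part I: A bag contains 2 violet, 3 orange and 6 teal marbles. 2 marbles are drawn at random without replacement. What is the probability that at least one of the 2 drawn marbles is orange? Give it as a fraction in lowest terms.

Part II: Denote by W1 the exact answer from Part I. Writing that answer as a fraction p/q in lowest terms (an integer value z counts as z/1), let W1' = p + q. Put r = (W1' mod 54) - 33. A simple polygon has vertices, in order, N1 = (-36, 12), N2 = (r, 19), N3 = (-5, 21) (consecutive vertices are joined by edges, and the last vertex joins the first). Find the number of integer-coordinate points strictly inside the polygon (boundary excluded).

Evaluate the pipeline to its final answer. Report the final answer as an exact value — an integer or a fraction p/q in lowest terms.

Part I: total draws C(11,2) = 55; complement C(8,2) = 28; favorable 55 - 28 = 27; P = 27/55; answer 27/55
Part II: W1 = 27/55; threaded value p + q = 82; r = -5; cross terms: (-36*19 - -5*12)=-624, (-5*21 - -5*19)=-10, (-5*12 - -36*21)=696; twice the area = |62| = 62; area = 31; boundary points = 1 + 2 + 1 = 4; strictly interior points = area - boundary/2 + 1 = 30; answer 30

30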